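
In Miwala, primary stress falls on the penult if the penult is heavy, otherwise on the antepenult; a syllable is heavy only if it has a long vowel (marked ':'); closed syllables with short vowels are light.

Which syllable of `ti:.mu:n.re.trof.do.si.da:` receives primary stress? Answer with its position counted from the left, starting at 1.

Weights: 5 do L, 6 si L, 7 da: H.
The penult (syllable 6, si) is light, so stress falls on the antepenult (syllable 5, do).
Primary stress: syllable 5 → ti:.mu:n.re.trof.ˈdo.si.da:.

5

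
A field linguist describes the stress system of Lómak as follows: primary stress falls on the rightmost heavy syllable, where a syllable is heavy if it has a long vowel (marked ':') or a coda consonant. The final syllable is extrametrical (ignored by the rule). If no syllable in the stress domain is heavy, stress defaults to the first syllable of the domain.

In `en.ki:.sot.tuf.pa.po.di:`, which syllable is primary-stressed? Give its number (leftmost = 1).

The final syllable (7, di:) is extrametrical; the stress domain is syllables 1–6.
Weights: 1 en H, 2 ki: H, 3 sot H, 4 tuf H, 5 pa L, 6 po L.
Heavy syllables in the domain: 1, 2, 3, 4. The rightmost is syllable 4 (tuf).
Primary stress: syllable 4 → en.ki:.sot.ˈtuf.pa.po.di:.

4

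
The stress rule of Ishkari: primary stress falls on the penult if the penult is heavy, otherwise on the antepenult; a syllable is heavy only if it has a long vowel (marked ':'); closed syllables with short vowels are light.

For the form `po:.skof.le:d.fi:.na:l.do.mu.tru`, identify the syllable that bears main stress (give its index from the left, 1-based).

Weights: 6 do L, 7 mu L, 8 tru L.
The penult (syllable 7, mu) is light, so stress falls on the antepenult (syllable 6, do).
Primary stress: syllable 6 → po:.skof.le:d.fi:.na:l.ˈdo.mu.tru.

6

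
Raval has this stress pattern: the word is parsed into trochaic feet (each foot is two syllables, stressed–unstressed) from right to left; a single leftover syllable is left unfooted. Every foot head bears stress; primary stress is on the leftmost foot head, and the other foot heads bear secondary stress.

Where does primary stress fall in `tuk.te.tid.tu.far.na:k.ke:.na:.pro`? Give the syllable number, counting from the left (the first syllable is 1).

2

Parse right to left into trochaic (ˈσσ) feet: tuk (ˈte.tid) (ˈtu.far) (ˈna:k.ke:) (ˈna:.pro). Syllable 1 is left unfooted.
Foot heads (stressed positions): 2, 4, 6, 8.
End Rule Leftmost: primary stress on the leftmost head = syllable 2.
Primary stress: syllable 2 → tuk.ˈte.tid.tu.far.na:k.ke:.na:.pro.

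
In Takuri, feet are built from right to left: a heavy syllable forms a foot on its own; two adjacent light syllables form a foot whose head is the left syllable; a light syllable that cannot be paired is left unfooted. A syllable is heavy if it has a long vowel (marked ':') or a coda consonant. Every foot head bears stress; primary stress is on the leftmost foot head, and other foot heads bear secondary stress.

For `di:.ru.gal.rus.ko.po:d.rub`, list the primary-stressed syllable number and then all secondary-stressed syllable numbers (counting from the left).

Weights: 1 di: H, 2 ru L, 3 gal H, 4 rus H, 5 ko L, 6 po:d H, 7 rub H.
Parse right to left (heavy = foot alone; LL = one foot; stranded L unfooted): (ˈdi:) ru (ˈgal) (ˈrus) ko (ˈpo:d) (ˈrub).
Foot heads: 1, 3, 4, 6, 7.
Primary stress on the leftmost head = syllable 1.
Secondary stress on 3, 4, 6, 7: ˈdi:.ru.ˌgal.ˌrus.ko.ˌpo:d.ˌrub.

primary 1, secondary 3, 4, 6, 7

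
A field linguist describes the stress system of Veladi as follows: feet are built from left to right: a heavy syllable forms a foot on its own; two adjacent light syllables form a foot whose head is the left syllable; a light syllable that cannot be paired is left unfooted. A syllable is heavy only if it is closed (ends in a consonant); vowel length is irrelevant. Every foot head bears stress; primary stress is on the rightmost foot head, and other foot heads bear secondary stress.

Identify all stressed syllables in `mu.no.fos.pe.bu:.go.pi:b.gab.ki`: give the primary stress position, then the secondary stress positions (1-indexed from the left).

primary 8, secondary 1, 3, 4, 7

Weights: 1 mu L, 2 no L, 3 fos H, 4 pe L, 5 bu: L, 6 go L, 7 pi:b H, 8 gab H, 9 ki L.
Parse left to right (heavy = foot alone; LL = one foot; stranded L unfooted): (ˈmu.no) (ˈfos) (ˈpe.bu:) go (ˈpi:b) (ˈgab) ki.
Foot heads: 1, 3, 4, 7, 8.
Primary stress on the rightmost head = syllable 8.
Secondary stress on 1, 3, 4, 7: ˌmu.no.ˌfos.ˌpe.bu:.go.ˌpi:b.ˈgab.ki.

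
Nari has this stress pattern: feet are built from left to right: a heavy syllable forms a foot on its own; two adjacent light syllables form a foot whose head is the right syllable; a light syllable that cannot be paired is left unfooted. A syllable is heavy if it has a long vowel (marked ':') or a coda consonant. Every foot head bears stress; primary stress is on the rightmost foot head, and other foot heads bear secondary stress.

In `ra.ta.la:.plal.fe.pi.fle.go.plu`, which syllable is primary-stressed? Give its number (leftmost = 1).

8

Weights: 1 ra L, 2 ta L, 3 la: H, 4 plal H, 5 fe L, 6 pi L, 7 fle L, 8 go L, 9 plu L.
Parse left to right (heavy = foot alone; LL = one foot; stranded L unfooted): (ra.ˈta) (ˈla:) (ˈplal) (fe.ˈpi) (fle.ˈgo) plu.
Foot heads: 2, 3, 4, 6, 8.
Primary stress on the rightmost head = syllable 8.
Primary stress: syllable 8 → ra.ta.la:.plal.fe.pi.fle.ˈgo.plu.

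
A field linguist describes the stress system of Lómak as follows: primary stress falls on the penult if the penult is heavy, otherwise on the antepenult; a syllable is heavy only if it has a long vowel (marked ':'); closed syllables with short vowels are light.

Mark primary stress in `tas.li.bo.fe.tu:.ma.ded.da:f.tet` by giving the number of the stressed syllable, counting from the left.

Weights: 7 ded L, 8 da:f H, 9 tet L.
The penult (syllable 8, da:f) is heavy, so it takes stress.
Primary stress: syllable 8 → tas.li.bo.fe.tu:.ma.ded.ˈda:f.tet.

8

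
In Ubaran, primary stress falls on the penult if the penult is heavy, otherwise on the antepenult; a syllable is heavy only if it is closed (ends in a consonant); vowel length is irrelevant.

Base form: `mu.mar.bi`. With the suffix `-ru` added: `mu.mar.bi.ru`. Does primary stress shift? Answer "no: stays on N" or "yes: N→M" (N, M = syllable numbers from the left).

Base `mu.mar.bi` (3 syllables):
  Weights: 1 mu L, 2 mar H, 3 bi L.
  The penult (syllable 2, mar) is heavy, so it takes stress.
  → primary stress on syllable 2.
Suffixed `mu.mar.bi.ru` (4 syllables):
  Weights: 2 mar H, 3 bi L, 4 ru L.
  The penult (syllable 3, bi) is light, so stress falls on the antepenult (syllable 2, mar).
  → primary stress on syllable 2.

no: stays on 2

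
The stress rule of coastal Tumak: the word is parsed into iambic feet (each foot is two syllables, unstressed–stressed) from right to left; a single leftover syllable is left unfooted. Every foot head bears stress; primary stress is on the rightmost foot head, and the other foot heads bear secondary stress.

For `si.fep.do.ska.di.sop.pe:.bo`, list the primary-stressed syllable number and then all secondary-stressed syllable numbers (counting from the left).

Parse right to left into iambic (σˈσ) feet: (si.ˈfep) (do.ˈska) (di.ˈsop) (pe:.ˈbo).
Foot heads (stressed positions): 2, 4, 6, 8.
End Rule Rightmost: primary stress on the rightmost head = syllable 8.
Secondary stress on 2, 4, 6: si.ˌfep.do.ˌska.di.ˌsop.pe:.ˈbo.

primary 8, secondary 2, 4, 6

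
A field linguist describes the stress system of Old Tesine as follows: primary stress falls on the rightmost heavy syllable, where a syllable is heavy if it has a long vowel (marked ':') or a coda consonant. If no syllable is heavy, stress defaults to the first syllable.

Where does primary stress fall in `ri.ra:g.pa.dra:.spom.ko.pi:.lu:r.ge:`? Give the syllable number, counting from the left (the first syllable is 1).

9

Weights: 1 ri L, 2 ra:g H, 3 pa L, 4 dra: H, 5 spom H, 6 ko L, 7 pi: H, 8 lu:r H, 9 ge: H.
Heavy syllables in the domain: 2, 4, 5, 7, 8, 9. The rightmost is syllable 9 (ge:).
Primary stress: syllable 9 → ri.ra:g.pa.dra:.spom.ko.pi:.lu:r.ˈge:.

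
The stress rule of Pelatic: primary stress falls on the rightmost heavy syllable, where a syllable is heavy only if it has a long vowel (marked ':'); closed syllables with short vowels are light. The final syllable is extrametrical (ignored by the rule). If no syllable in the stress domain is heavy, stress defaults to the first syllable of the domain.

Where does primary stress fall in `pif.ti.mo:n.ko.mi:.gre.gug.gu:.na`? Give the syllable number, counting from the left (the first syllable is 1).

8

The final syllable (9, na) is extrametrical; the stress domain is syllables 1–8.
Weights: 1 pif L, 2 ti L, 3 mo:n H, 4 ko L, 5 mi: H, 6 gre L, 7 gug L, 8 gu: H.
Heavy syllables in the domain: 3, 5, 8. The rightmost is syllable 8 (gu:).
Primary stress: syllable 8 → pif.ti.mo:n.ko.mi:.gre.gug.ˈgu:.na.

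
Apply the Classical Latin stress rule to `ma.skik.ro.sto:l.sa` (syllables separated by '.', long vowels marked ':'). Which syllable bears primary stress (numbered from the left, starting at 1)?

4

Classical Latin: stress the penult if heavy (long vowel or closed), else the antepenult.
Weights: 3 ro L, 4 sto:l H, 5 sa L.
The penult (syllable 4, sto:l) is heavy, so it takes stress.
Stress on syllable 4: ma.skik.ro.ˈsto:l.sa.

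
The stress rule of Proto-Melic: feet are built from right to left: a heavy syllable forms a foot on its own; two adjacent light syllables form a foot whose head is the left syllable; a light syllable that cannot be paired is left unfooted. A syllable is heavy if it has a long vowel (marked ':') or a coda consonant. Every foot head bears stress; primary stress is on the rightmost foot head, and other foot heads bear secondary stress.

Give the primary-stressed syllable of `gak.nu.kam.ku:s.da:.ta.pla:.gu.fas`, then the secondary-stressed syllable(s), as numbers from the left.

primary 9, secondary 1, 3, 4, 5, 7

Weights: 1 gak H, 2 nu L, 3 kam H, 4 ku:s H, 5 da: H, 6 ta L, 7 pla: H, 8 gu L, 9 fas H.
Parse right to left (heavy = foot alone; LL = one foot; stranded L unfooted): (ˈgak) nu (ˈkam) (ˈku:s) (ˈda:) ta (ˈpla:) gu (ˈfas).
Foot heads: 1, 3, 4, 5, 7, 9.
Primary stress on the rightmost head = syllable 9.
Secondary stress on 1, 3, 4, 5, 7: ˌgak.nu.ˌkam.ˌku:s.ˌda:.ta.ˌpla:.gu.ˈfas.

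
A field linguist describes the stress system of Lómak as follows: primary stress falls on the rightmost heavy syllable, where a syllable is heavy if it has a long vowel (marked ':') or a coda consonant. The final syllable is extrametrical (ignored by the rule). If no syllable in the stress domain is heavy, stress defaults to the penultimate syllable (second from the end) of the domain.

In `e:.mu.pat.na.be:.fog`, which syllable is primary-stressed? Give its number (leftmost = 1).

The final syllable (6, fog) is extrametrical; the stress domain is syllables 1–5.
Weights: 1 e: H, 2 mu L, 3 pat H, 4 na L, 5 be: H.
Heavy syllables in the domain: 1, 3, 5. The rightmost is syllable 5 (be:).
Primary stress: syllable 5 → e:.mu.pat.na.ˈbe:.fog.

5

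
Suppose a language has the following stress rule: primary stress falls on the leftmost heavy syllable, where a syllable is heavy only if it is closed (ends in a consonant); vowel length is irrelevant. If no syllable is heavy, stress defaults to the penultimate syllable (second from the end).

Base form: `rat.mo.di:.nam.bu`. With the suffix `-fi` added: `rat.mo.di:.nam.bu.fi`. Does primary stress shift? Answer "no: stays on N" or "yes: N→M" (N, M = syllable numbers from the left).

no: stays on 1

Base `rat.mo.di:.nam.bu` (5 syllables):
  Weights: 1 rat H, 2 mo L, 3 di: L, 4 nam H, 5 bu L.
  Heavy syllables in the domain: 1, 4. The leftmost is syllable 1 (rat).
  → primary stress on syllable 1.
Suffixed `rat.mo.di:.nam.bu.fi` (6 syllables):
  Weights: 1 rat H, 2 mo L, 3 di: L, 4 nam H, 5 bu L, 6 fi L.
  Heavy syllables in the domain: 1, 4. The leftmost is syllable 1 (rat).
  → primary stress on syllable 1.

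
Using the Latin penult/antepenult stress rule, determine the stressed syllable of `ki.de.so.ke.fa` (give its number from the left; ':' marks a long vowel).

3

Classical Latin: stress the penult if heavy (long vowel or closed), else the antepenult.
Weights: 3 so L, 4 ke L, 5 fa L.
The penult (syllable 4, ke) is light, so stress falls on the antepenult (syllable 3, so).
Stress on syllable 3: ki.de.ˈso.ke.fa.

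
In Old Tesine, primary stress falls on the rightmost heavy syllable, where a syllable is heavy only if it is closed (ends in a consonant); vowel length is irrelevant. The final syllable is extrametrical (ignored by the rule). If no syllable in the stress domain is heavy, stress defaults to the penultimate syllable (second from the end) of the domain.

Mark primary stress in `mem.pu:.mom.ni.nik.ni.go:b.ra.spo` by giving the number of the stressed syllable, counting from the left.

The final syllable (9, spo) is extrametrical; the stress domain is syllables 1–8.
Weights: 1 mem H, 2 pu: L, 3 mom H, 4 ni L, 5 nik H, 6 ni L, 7 go:b H, 8 ra L.
Heavy syllables in the domain: 1, 3, 5, 7. The rightmost is syllable 7 (go:b).
Primary stress: syllable 7 → mem.pu:.mom.ni.nik.ni.ˈgo:b.ra.spo.

7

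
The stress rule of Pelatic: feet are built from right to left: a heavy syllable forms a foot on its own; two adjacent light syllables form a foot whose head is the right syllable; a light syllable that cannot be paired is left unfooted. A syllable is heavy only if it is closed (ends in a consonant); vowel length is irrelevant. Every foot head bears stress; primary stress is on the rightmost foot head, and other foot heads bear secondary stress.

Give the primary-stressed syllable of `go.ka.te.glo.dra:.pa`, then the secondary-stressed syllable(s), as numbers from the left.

primary 6, secondary 2, 4

Weights: 1 go L, 2 ka L, 3 te L, 4 glo L, 5 dra: L, 6 pa L.
Parse right to left (heavy = foot alone; LL = one foot; stranded L unfooted): (go.ˈka) (te.ˈglo) (dra:.ˈpa).
Foot heads: 2, 4, 6.
Primary stress on the rightmost head = syllable 6.
Secondary stress on 2, 4: go.ˌka.te.ˌglo.dra:.ˈpa.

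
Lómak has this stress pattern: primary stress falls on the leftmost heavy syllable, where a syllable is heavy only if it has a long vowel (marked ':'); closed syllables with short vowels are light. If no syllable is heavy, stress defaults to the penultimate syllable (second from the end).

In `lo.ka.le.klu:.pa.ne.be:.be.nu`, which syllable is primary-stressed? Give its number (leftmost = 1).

Weights: 1 lo L, 2 ka L, 3 le L, 4 klu: H, 5 pa L, 6 ne L, 7 be: H, 8 be L, 9 nu L.
Heavy syllables in the domain: 4, 7. The leftmost is syllable 4 (klu:).
Primary stress: syllable 4 → lo.ka.le.ˈklu:.pa.ne.be:.be.nu.

4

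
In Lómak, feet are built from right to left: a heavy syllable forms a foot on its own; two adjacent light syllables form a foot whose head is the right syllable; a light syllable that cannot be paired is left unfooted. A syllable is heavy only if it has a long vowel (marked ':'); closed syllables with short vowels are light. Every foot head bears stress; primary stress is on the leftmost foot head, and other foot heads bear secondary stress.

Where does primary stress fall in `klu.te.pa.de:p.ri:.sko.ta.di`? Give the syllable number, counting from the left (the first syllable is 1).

3

Weights: 1 klu L, 2 te L, 3 pa L, 4 de:p H, 5 ri: H, 6 sko L, 7 ta L, 8 di L.
Parse right to left (heavy = foot alone; LL = one foot; stranded L unfooted): klu (te.ˈpa) (ˈde:p) (ˈri:) sko (ta.ˈdi).
Foot heads: 3, 4, 5, 8.
Primary stress on the leftmost head = syllable 3.
Primary stress: syllable 3 → klu.te.ˈpa.de:p.ri:.sko.ta.di.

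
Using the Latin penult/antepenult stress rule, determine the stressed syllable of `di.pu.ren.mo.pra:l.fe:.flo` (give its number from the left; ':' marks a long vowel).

6

Classical Latin: stress the penult if heavy (long vowel or closed), else the antepenult.
Weights: 5 pra:l H, 6 fe: H, 7 flo L.
The penult (syllable 6, fe:) is heavy, so it takes stress.
Stress on syllable 6: di.pu.ren.mo.pra:l.ˈfe:.flo.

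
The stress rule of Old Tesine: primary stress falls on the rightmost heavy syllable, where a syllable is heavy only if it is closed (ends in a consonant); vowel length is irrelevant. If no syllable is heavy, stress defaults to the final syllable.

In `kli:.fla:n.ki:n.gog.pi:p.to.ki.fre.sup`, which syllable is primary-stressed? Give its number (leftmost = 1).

9

Weights: 1 kli: L, 2 fla:n H, 3 ki:n H, 4 gog H, 5 pi:p H, 6 to L, 7 ki L, 8 fre L, 9 sup H.
Heavy syllables in the domain: 2, 3, 4, 5, 9. The rightmost is syllable 9 (sup).
Primary stress: syllable 9 → kli:.fla:n.ki:n.gog.pi:p.to.ki.fre.ˈsup.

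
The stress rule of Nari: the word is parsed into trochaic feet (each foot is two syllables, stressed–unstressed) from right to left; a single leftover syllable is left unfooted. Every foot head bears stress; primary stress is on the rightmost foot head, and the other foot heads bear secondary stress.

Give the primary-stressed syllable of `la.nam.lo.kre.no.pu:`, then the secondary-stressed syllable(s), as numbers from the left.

primary 5, secondary 1, 3

Parse right to left into trochaic (ˈσσ) feet: (ˈla.nam) (ˈlo.kre) (ˈno.pu:).
Foot heads (stressed positions): 1, 3, 5.
End Rule Rightmost: primary stress on the rightmost head = syllable 5.
Secondary stress on 1, 3: ˌla.nam.ˌlo.kre.ˈno.pu:.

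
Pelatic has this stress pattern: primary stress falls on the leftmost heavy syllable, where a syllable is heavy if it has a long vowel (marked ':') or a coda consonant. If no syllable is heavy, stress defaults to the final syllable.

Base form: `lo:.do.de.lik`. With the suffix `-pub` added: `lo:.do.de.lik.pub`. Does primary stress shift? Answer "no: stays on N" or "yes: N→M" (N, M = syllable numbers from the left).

Base `lo:.do.de.lik` (4 syllables):
  Weights: 1 lo: H, 2 do L, 3 de L, 4 lik H.
  Heavy syllables in the domain: 1, 4. The leftmost is syllable 1 (lo:).
  → primary stress on syllable 1.
Suffixed `lo:.do.de.lik.pub` (5 syllables):
  Weights: 1 lo: H, 2 do L, 3 de L, 4 lik H, 5 pub H.
  Heavy syllables in the domain: 1, 4, 5. The leftmost is syllable 1 (lo:).
  → primary stress on syllable 1.

no: stays on 1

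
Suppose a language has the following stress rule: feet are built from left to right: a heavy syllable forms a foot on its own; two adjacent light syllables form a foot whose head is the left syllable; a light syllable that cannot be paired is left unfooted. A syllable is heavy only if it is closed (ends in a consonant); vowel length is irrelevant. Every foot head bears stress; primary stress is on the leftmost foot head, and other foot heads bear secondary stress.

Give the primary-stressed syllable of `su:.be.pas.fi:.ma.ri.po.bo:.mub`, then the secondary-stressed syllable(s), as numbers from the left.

Weights: 1 su: L, 2 be L, 3 pas H, 4 fi: L, 5 ma L, 6 ri L, 7 po L, 8 bo: L, 9 mub H.
Parse left to right (heavy = foot alone; LL = one foot; stranded L unfooted): (ˈsu:.be) (ˈpas) (ˈfi:.ma) (ˈri.po) bo: (ˈmub).
Foot heads: 1, 3, 4, 6, 9.
Primary stress on the leftmost head = syllable 1.
Secondary stress on 3, 4, 6, 9: ˈsu:.be.ˌpas.ˌfi:.ma.ˌri.po.bo:.ˌmub.

primary 1, secondary 3, 4, 6, 9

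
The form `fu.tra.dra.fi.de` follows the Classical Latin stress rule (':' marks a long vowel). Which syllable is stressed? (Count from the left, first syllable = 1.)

Classical Latin: stress the penult if heavy (long vowel or closed), else the antepenult.
Weights: 3 dra L, 4 fi L, 5 de L.
The penult (syllable 4, fi) is light, so stress falls on the antepenult (syllable 3, dra).
Stress on syllable 3: fu.tra.ˈdra.fi.de.

3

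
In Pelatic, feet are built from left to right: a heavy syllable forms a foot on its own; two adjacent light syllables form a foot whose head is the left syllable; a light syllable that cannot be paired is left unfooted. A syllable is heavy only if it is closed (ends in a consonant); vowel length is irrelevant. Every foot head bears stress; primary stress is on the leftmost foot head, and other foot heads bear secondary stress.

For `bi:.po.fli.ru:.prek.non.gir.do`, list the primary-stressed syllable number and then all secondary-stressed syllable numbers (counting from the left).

Weights: 1 bi: L, 2 po L, 3 fli L, 4 ru: L, 5 prek H, 6 non H, 7 gir H, 8 do L.
Parse left to right (heavy = foot alone; LL = one foot; stranded L unfooted): (ˈbi:.po) (ˈfli.ru:) (ˈprek) (ˈnon) (ˈgir) do.
Foot heads: 1, 3, 5, 6, 7.
Primary stress on the leftmost head = syllable 1.
Secondary stress on 3, 5, 6, 7: ˈbi:.po.ˌfli.ru:.ˌprek.ˌnon.ˌgir.do.

primary 1, secondary 3, 5, 6, 7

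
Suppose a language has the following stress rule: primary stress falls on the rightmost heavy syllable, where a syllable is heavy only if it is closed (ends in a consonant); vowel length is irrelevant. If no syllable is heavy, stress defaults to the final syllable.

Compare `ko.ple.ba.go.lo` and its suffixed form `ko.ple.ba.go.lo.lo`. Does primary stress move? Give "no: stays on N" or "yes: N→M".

Base `ko.ple.ba.go.lo` (5 syllables):
  Weights: 1 ko L, 2 ple L, 3 ba L, 4 go L, 5 lo L.
  No heavy syllable in the domain; default to the final syllable = syllable 5.
  → primary stress on syllable 5.
Suffixed `ko.ple.ba.go.lo.lo` (6 syllables):
  Weights: 1 ko L, 2 ple L, 3 ba L, 4 go L, 5 lo L, 6 lo L.
  No heavy syllable in the domain; default to the final syllable = syllable 6.
  → primary stress on syllable 6.

yes: 5→6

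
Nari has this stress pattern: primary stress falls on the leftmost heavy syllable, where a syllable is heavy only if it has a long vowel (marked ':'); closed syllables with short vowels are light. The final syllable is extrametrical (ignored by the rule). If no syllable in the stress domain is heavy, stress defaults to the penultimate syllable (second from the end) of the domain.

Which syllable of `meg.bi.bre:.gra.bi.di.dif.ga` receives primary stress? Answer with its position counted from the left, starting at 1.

The final syllable (8, ga) is extrametrical; the stress domain is syllables 1–7.
Weights: 1 meg L, 2 bi L, 3 bre: H, 4 gra L, 5 bi L, 6 di L, 7 dif L.
Heavy syllables in the domain: 3. The leftmost is syllable 3 (bre:).
Primary stress: syllable 3 → meg.bi.ˈbre:.gra.bi.di.dif.ga.

3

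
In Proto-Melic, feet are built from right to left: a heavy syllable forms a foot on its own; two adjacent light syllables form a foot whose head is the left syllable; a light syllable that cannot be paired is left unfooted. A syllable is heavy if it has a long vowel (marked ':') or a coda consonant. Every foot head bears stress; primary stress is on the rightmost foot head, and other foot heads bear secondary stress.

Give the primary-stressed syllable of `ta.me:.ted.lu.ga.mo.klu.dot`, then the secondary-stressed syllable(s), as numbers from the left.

primary 8, secondary 2, 3, 4, 6

Weights: 1 ta L, 2 me: H, 3 ted H, 4 lu L, 5 ga L, 6 mo L, 7 klu L, 8 dot H.
Parse right to left (heavy = foot alone; LL = one foot; stranded L unfooted): ta (ˈme:) (ˈted) (ˈlu.ga) (ˈmo.klu) (ˈdot).
Foot heads: 2, 3, 4, 6, 8.
Primary stress on the rightmost head = syllable 8.
Secondary stress on 2, 3, 4, 6: ta.ˌme:.ˌted.ˌlu.ga.ˌmo.klu.ˈdot.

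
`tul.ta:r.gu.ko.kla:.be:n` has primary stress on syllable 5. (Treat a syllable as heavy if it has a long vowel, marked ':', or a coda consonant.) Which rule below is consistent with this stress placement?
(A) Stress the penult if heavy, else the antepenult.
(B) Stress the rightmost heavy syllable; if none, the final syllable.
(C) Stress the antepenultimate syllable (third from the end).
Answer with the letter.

A

Rule A → syllable 5 ✓.
Rule B → syllable 6 (observed: 5).
Rule C → syllable 4 (observed: 5).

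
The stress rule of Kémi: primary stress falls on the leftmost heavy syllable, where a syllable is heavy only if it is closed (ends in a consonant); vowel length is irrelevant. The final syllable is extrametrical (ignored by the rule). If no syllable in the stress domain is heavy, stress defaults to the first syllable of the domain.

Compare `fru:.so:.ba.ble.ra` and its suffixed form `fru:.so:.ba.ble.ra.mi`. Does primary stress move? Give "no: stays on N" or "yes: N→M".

no: stays on 1

Base `fru:.so:.ba.ble.ra` (5 syllables):
  The final syllable (5, ra) is extrametrical; the stress domain is syllables 1–4.
  Weights: 1 fru: L, 2 so: L, 3 ba L, 4 ble L.
  No heavy syllable in the domain; default to the first syllable of the domain = syllable 1.
  → primary stress on syllable 1.
Suffixed `fru:.so:.ba.ble.ra.mi` (6 syllables):
  The final syllable (6, mi) is extrametrical; the stress domain is syllables 1–5.
  Weights: 1 fru: L, 2 so: L, 3 ba L, 4 ble L, 5 ra L.
  No heavy syllable in the domain; default to the first syllable of the domain = syllable 1.
  → primary stress on syllable 1.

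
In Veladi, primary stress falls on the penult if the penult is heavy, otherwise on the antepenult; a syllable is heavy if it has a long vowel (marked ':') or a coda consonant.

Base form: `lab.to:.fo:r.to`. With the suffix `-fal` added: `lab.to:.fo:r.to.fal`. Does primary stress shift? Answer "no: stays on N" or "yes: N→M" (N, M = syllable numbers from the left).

Base `lab.to:.fo:r.to` (4 syllables):
  Weights: 2 to: H, 3 fo:r H, 4 to L.
  The penult (syllable 3, fo:r) is heavy, so it takes stress.
  → primary stress on syllable 3.
Suffixed `lab.to:.fo:r.to.fal` (5 syllables):
  Weights: 3 fo:r H, 4 to L, 5 fal H.
  The penult (syllable 4, to) is light, so stress falls on the antepenult (syllable 3, fo:r).
  → primary stress on syllable 3.

no: stays on 3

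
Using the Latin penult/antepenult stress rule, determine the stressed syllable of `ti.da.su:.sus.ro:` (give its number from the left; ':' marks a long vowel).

4

Classical Latin: stress the penult if heavy (long vowel or closed), else the antepenult.
Weights: 3 su: H, 4 sus H, 5 ro: H.
The penult (syllable 4, sus) is heavy, so it takes stress.
Stress on syllable 4: ti.da.su:.ˈsus.ro:.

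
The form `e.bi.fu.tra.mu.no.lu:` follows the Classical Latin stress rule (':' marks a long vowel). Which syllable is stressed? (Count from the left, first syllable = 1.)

Classical Latin: stress the penult if heavy (long vowel or closed), else the antepenult.
Weights: 5 mu L, 6 no L, 7 lu: H.
The penult (syllable 6, no) is light, so stress falls on the antepenult (syllable 5, mu).
Stress on syllable 5: e.bi.fu.tra.ˈmu.no.lu:.

5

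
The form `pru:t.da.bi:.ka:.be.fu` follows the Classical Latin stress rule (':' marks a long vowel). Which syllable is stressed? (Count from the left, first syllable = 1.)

4

Classical Latin: stress the penult if heavy (long vowel or closed), else the antepenult.
Weights: 4 ka: H, 5 be L, 6 fu L.
The penult (syllable 5, be) is light, so stress falls on the antepenult (syllable 4, ka:).
Stress on syllable 4: pru:t.da.bi:.ˈka:.be.fu.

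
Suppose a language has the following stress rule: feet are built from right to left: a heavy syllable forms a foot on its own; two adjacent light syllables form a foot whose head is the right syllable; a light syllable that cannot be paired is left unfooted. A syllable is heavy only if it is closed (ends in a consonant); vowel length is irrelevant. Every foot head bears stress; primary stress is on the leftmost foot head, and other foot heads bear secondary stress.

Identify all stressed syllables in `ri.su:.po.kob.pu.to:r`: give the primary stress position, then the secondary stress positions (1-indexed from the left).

Weights: 1 ri L, 2 su: L, 3 po L, 4 kob H, 5 pu L, 6 to:r H.
Parse right to left (heavy = foot alone; LL = one foot; stranded L unfooted): ri (su:.ˈpo) (ˈkob) pu (ˈto:r).
Foot heads: 3, 4, 6.
Primary stress on the leftmost head = syllable 3.
Secondary stress on 4, 6: ri.su:.ˈpo.ˌkob.pu.ˌto:r.

primary 3, secondary 4, 6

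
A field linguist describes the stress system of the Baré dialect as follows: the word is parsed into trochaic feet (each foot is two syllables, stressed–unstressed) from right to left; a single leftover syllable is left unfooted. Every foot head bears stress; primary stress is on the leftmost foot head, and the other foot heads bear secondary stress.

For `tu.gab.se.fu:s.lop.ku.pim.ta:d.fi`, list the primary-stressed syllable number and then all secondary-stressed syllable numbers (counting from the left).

primary 2, secondary 4, 6, 8

Parse right to left into trochaic (ˈσσ) feet: tu (ˈgab.se) (ˈfu:s.lop) (ˈku.pim) (ˈta:d.fi). Syllable 1 is left unfooted.
Foot heads (stressed positions): 2, 4, 6, 8.
End Rule Leftmost: primary stress on the leftmost head = syllable 2.
Secondary stress on 4, 6, 8: tu.ˈgab.se.ˌfu:s.lop.ˌku.pim.ˌta:d.fi.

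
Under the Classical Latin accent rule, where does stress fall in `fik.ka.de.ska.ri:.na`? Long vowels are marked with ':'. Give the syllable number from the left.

Classical Latin: stress the penult if heavy (long vowel or closed), else the antepenult.
Weights: 4 ska L, 5 ri: H, 6 na L.
The penult (syllable 5, ri:) is heavy, so it takes stress.
Stress on syllable 5: fik.ka.de.ska.ˈri:.na.

5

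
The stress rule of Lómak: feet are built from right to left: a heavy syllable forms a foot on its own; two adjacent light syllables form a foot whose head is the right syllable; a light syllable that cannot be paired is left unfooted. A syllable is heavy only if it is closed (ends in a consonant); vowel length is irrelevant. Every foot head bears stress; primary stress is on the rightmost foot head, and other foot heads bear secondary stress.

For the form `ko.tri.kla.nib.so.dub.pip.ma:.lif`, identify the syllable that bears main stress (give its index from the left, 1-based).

Weights: 1 ko L, 2 tri L, 3 kla L, 4 nib H, 5 so L, 6 dub H, 7 pip H, 8 ma: L, 9 lif H.
Parse right to left (heavy = foot alone; LL = one foot; stranded L unfooted): ko (tri.ˈkla) (ˈnib) so (ˈdub) (ˈpip) ma: (ˈlif).
Foot heads: 3, 4, 6, 7, 9.
Primary stress on the rightmost head = syllable 9.
Primary stress: syllable 9 → ko.tri.kla.nib.so.dub.pip.ma:.ˈlif.

9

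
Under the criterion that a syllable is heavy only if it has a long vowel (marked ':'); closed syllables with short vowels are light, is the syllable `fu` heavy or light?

`fu`: short vowel, open (no coda). Short vowel → light.

light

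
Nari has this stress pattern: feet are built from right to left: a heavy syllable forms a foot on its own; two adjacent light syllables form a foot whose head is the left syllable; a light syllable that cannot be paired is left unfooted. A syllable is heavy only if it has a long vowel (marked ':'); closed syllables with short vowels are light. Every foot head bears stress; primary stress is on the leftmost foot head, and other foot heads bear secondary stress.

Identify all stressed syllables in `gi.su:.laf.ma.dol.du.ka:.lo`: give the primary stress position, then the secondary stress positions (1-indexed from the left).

primary 2, secondary 3, 5, 7

Weights: 1 gi L, 2 su: H, 3 laf L, 4 ma L, 5 dol L, 6 du L, 7 ka: H, 8 lo L.
Parse right to left (heavy = foot alone; LL = one foot; stranded L unfooted): gi (ˈsu:) (ˈlaf.ma) (ˈdol.du) (ˈka:) lo.
Foot heads: 2, 3, 5, 7.
Primary stress on the leftmost head = syllable 2.
Secondary stress on 3, 5, 7: gi.ˈsu:.ˌlaf.ma.ˌdol.du.ˌka:.lo.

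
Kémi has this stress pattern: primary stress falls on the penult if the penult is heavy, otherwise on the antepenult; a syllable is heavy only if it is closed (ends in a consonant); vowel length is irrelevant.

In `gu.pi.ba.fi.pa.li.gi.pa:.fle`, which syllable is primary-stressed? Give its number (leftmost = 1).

7

Weights: 7 gi L, 8 pa: L, 9 fle L.
The penult (syllable 8, pa:) is light, so stress falls on the antepenult (syllable 7, gi).
Primary stress: syllable 7 → gu.pi.ba.fi.pa.li.ˈgi.pa:.fle.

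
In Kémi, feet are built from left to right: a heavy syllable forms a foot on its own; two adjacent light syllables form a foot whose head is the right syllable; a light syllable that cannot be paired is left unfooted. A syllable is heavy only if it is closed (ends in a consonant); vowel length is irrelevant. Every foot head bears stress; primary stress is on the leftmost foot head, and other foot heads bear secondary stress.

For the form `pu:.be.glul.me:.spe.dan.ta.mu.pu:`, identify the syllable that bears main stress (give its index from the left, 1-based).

2

Weights: 1 pu: L, 2 be L, 3 glul H, 4 me: L, 5 spe L, 6 dan H, 7 ta L, 8 mu L, 9 pu: L.
Parse left to right (heavy = foot alone; LL = one foot; stranded L unfooted): (pu:.ˈbe) (ˈglul) (me:.ˈspe) (ˈdan) (ta.ˈmu) pu:.
Foot heads: 2, 3, 5, 6, 8.
Primary stress on the leftmost head = syllable 2.
Primary stress: syllable 2 → pu:.ˈbe.glul.me:.spe.dan.ta.mu.pu:.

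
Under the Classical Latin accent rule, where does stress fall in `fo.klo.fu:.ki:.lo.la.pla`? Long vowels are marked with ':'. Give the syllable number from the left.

Classical Latin: stress the penult if heavy (long vowel or closed), else the antepenult.
Weights: 5 lo L, 6 la L, 7 pla L.
The penult (syllable 6, la) is light, so stress falls on the antepenult (syllable 5, lo).
Stress on syllable 5: fo.klo.fu:.ki:.ˈlo.la.pla.

5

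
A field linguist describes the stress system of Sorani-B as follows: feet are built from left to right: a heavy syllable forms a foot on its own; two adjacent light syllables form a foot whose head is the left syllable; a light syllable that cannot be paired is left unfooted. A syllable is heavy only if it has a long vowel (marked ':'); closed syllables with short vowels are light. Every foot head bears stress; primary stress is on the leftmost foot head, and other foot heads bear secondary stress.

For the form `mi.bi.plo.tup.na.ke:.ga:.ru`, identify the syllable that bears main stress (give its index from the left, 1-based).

1

Weights: 1 mi L, 2 bi L, 3 plo L, 4 tup L, 5 na L, 6 ke: H, 7 ga: H, 8 ru L.
Parse left to right (heavy = foot alone; LL = one foot; stranded L unfooted): (ˈmi.bi) (ˈplo.tup) na (ˈke:) (ˈga:) ru.
Foot heads: 1, 3, 6, 7.
Primary stress on the leftmost head = syllable 1.
Primary stress: syllable 1 → ˈmi.bi.plo.tup.na.ke:.ga:.ru.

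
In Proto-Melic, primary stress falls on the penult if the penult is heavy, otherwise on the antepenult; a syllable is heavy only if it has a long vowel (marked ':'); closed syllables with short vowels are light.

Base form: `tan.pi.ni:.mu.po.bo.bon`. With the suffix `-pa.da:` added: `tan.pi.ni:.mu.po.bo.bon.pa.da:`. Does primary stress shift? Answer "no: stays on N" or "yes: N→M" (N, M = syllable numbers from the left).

yes: 5→7

Base `tan.pi.ni:.mu.po.bo.bon` (7 syllables):
  Weights: 5 po L, 6 bo L, 7 bon L.
  The penult (syllable 6, bo) is light, so stress falls on the antepenult (syllable 5, po).
  → primary stress on syllable 5.
Suffixed `tan.pi.ni:.mu.po.bo.bon.pa.da:` (9 syllables):
  Weights: 7 bon L, 8 pa L, 9 da: H.
  The penult (syllable 8, pa) is light, so stress falls on the antepenult (syllable 7, bon).
  → primary stress on syllable 7.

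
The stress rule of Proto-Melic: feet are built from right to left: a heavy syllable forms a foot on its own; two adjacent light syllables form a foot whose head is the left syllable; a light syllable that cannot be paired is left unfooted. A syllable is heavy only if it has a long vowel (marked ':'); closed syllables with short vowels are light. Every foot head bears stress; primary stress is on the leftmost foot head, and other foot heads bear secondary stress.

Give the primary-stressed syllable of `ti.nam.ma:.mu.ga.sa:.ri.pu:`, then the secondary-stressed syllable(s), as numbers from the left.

Weights: 1 ti L, 2 nam L, 3 ma: H, 4 mu L, 5 ga L, 6 sa: H, 7 ri L, 8 pu: H.
Parse right to left (heavy = foot alone; LL = one foot; stranded L unfooted): (ˈti.nam) (ˈma:) (ˈmu.ga) (ˈsa:) ri (ˈpu:).
Foot heads: 1, 3, 4, 6, 8.
Primary stress on the leftmost head = syllable 1.
Secondary stress on 3, 4, 6, 8: ˈti.nam.ˌma:.ˌmu.ga.ˌsa:.ri.ˌpu:.

primary 1, secondary 3, 4, 6, 8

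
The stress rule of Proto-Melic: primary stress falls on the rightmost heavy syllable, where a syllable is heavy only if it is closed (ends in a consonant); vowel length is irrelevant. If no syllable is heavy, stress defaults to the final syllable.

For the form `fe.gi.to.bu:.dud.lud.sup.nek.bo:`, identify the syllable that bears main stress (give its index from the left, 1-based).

Weights: 1 fe L, 2 gi L, 3 to L, 4 bu: L, 5 dud H, 6 lud H, 7 sup H, 8 nek H, 9 bo: L.
Heavy syllables in the domain: 5, 6, 7, 8. The rightmost is syllable 8 (nek).
Primary stress: syllable 8 → fe.gi.to.bu:.dud.lud.sup.ˈnek.bo:.

8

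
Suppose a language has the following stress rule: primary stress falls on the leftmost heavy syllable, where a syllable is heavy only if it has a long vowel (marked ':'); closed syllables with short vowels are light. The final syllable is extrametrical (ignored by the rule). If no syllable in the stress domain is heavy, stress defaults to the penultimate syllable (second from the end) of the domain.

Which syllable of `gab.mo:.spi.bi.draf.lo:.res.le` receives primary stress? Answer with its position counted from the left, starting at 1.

The final syllable (8, le) is extrametrical; the stress domain is syllables 1–7.
Weights: 1 gab L, 2 mo: H, 3 spi L, 4 bi L, 5 draf L, 6 lo: H, 7 res L.
Heavy syllables in the domain: 2, 6. The leftmost is syllable 2 (mo:).
Primary stress: syllable 2 → gab.ˈmo:.spi.bi.draf.lo:.res.le.

2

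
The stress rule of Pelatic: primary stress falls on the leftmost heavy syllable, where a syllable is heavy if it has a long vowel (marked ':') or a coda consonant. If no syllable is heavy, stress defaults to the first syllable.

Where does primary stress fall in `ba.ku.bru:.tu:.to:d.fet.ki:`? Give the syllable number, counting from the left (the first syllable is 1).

Weights: 1 ba L, 2 ku L, 3 bru: H, 4 tu: H, 5 to:d H, 6 fet H, 7 ki: H.
Heavy syllables in the domain: 3, 4, 5, 6, 7. The leftmost is syllable 3 (bru:).
Primary stress: syllable 3 → ba.ku.ˈbru:.tu:.to:d.fet.ki:.

3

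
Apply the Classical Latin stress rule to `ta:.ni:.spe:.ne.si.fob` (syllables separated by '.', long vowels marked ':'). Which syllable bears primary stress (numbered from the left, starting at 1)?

4

Classical Latin: stress the penult if heavy (long vowel or closed), else the antepenult.
Weights: 4 ne L, 5 si L, 6 fob H.
The penult (syllable 5, si) is light, so stress falls on the antepenult (syllable 4, ne).
Stress on syllable 4: ta:.ni:.spe:.ˈne.si.fob.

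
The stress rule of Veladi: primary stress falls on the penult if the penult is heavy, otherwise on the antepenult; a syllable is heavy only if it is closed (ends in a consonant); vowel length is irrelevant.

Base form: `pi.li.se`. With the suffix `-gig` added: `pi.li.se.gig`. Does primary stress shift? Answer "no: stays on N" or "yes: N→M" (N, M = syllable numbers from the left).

yes: 1→2

Base `pi.li.se` (3 syllables):
  Weights: 1 pi L, 2 li L, 3 se L.
  The penult (syllable 2, li) is light, so stress falls on the antepenult (syllable 1, pi).
  → primary stress on syllable 1.
Suffixed `pi.li.se.gig` (4 syllables):
  Weights: 2 li L, 3 se L, 4 gig H.
  The penult (syllable 3, se) is light, so stress falls on the antepenult (syllable 2, li).
  → primary stress on syllable 2.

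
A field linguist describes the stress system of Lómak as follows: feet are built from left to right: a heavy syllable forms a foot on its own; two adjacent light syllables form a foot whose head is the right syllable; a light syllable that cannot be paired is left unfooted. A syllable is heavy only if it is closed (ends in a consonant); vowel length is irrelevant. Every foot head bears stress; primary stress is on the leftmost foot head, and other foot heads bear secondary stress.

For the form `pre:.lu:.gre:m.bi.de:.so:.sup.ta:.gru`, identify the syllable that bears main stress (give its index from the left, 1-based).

2

Weights: 1 pre: L, 2 lu: L, 3 gre:m H, 4 bi L, 5 de: L, 6 so: L, 7 sup H, 8 ta: L, 9 gru L.
Parse left to right (heavy = foot alone; LL = one foot; stranded L unfooted): (pre:.ˈlu:) (ˈgre:m) (bi.ˈde:) so: (ˈsup) (ta:.ˈgru).
Foot heads: 2, 3, 5, 7, 9.
Primary stress on the leftmost head = syllable 2.
Primary stress: syllable 2 → pre:.ˈlu:.gre:m.bi.de:.so:.sup.ta:.gru.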